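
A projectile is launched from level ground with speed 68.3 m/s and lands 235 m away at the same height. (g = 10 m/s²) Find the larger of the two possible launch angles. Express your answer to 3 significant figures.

74.9°

Level-ground range: R = v₀² sin(2θ)/g ⇒ sin 2θ = R g / v₀² = 235×10/68.3² = 0.5038.
2θ = arcsin(0.5038) = 30.25° or 180° − 30.25° = 149.75°.
So θ = 15.1° or θ = 74.9°.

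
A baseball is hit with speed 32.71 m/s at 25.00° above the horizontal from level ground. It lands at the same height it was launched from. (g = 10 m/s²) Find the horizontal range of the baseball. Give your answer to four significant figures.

81.96 m

Components: v_x = 32.71 cos 25.00° = 29.645 m/s, v_y = 32.71 sin 25.00° = 13.824 m/s.
Time of flight (same landing height): t = 2 v_y / g = 2 × 13.824 / 10 = 2.7648 s.
Range: R = v_x · t = 29.645 × 2.7648 = 81.96 m.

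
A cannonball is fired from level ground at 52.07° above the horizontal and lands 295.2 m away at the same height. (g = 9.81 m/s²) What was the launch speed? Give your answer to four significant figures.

54.65 m/s

On level ground, R = v₀² sin(2θ) / g, so v₀ = √(R g / sin 2θ).
sin(2 × 52.07°) = 0.9697.
v₀ = √(295.2 × 9.81 / 0.9697) = √2986.4 = 54.65 m/s.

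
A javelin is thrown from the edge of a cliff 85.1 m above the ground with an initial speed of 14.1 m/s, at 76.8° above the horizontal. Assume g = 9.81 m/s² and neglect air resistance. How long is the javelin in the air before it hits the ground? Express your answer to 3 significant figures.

5.79 s

Vertical component: v_y = 14.1 sin 76.8° = 13.73 m/s.
Taking up as positive with launch at y = 85.1 m, landing at y = 0: 0 = 85.1 + 13.73 t − ½(9.81) t².
Solving 4.905 t² − 13.73 t − 85.1 = 0 gives t = [13.73 + √(13.73² + 4·4.905·85.1)] / 9.810 = 5.79 s.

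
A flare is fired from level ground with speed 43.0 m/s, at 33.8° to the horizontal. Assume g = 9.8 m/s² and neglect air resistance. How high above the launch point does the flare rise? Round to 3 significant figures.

Vertical component of launch velocity: v_y = 43.0 sin 33.8° = 23.92 m/s.
At the highest point the vertical velocity is zero, so v_y² = 2 g h_max.
h_max = (23.92)² / (2 × 9.8) = 572.2 / 19.60 = 29.2 m.

29.2 m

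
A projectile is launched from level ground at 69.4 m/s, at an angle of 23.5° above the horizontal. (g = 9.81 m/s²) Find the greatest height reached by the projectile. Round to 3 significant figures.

39.0 m

Vertical component of launch velocity: v_y = 69.4 sin 23.5° = 27.67 m/s.
At the highest point the vertical velocity is zero, so v_y² = 2 g h_max.
h_max = (27.67)² / (2 × 9.81) = 765.6 / 19.62 = 39.0 m.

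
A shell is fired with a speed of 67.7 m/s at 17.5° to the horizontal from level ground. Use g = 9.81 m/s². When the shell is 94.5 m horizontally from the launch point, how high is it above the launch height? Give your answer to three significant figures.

19.3 m

v_x = 67.7 cos 17.5° = 64.57 m/s, v_y0 = 67.7 sin 17.5° = 20.36 m/s.
Time to reach x = 94.5 m: t = x / v_x = 94.5 / 64.57 = 1.464 s.
y = v_y0 t − ½ g t² = 20.36×1.464 − 4.905×1.464² = 19.3 m.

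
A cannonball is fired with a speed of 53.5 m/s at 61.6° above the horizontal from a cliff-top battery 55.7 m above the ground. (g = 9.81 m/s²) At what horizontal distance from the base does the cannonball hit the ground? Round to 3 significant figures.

271 m

Components: v_x = 53.5 cos 61.6° = 25.45 m/s, v_y = 53.5 sin 61.6° = 47.06 m/s.
Vertical: 0 = 55.7 + 47.06 t − ½(9.81) t² ⇒ 4.905 t² − 47.06 t − 55.7 = 0.
t = [47.06 + √(2215 + 1093)] / 9.810 = 10.66 s.
Horizontal: R = v_x · t = 25.45 × 10.66 = 271 m.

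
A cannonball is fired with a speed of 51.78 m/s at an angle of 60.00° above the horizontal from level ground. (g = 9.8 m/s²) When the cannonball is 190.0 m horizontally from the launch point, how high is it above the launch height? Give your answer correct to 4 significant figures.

v_x = 51.78 cos 60.00° = 25.890 m/s, v_y0 = 51.78 sin 60.00° = 44.843 m/s.
Time to reach x = 190.0 m: t = x / v_x = 190.0 / 25.890 = 7.3387 s.
y = v_y0 t − ½ g t² = 44.843×7.3387 − 4.900×7.3387² = 65.19 m.

65.19 m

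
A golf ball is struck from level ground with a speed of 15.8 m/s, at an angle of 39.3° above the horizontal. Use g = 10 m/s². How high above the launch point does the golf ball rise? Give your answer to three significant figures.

5.01 m

Vertical component of launch velocity: v_y = 15.8 sin 39.3° = 10.01 m/s.
At the highest point the vertical velocity is zero, so v_y² = 2 g h_max.
h_max = (10.01)² / (2 × 10) = 100.2 / 20.00 = 5.01 m.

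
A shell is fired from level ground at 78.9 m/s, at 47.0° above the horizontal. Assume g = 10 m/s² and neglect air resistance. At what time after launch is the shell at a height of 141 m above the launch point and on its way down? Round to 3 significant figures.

v_y0 = 78.9 sin 47.0° = 57.70 m/s.
Set y = v_y0 t − ½ g t² = 141: 5.000 t² − 57.70 t + 141 = 0.
t = [57.70 ± √(3329 − 2820)] / 10 = (57.70 ± 22.56) / 10, giving t = 3.51 s or t = 8.03 s.
On the way down corresponds to the larger root: t = 8.03 s.

8.03 s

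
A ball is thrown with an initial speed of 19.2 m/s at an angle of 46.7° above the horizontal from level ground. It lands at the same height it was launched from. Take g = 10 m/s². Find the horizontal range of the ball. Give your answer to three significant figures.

For level ground, R = v₀² sin(2θ) / g.
sin(2 × 46.7°) = sin 93.40° = 0.9982.
R = (19.2)² × 0.9982 / 10 = 36.8 m.

36.8 m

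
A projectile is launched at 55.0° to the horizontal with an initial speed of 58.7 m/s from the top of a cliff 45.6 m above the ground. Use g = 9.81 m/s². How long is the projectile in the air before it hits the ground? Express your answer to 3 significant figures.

10.7 s

Vertical component: v_y = 58.7 sin 55.0° = 48.08 m/s.
Taking up as positive with launch at y = 45.6 m, landing at y = 0: 0 = 45.6 + 48.08 t − ½(9.81) t².
Solving 4.905 t² − 48.08 t − 45.6 = 0 gives t = [48.08 + √(48.08² + 4·4.905·45.6)] / 9.810 = 10.7 s.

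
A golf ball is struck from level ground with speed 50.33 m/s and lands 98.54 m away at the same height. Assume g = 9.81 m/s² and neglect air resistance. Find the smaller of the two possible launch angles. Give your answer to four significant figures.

11.22°

Level-ground range: R = v₀² sin(2θ)/g ⇒ sin 2θ = R g / v₀² = 98.54×9.81/50.33² = 0.3816.
2θ = arcsin(0.3816) = 22.433° or 180° − 22.433° = 157.567°.
So θ = 11.22° or θ = 78.78°.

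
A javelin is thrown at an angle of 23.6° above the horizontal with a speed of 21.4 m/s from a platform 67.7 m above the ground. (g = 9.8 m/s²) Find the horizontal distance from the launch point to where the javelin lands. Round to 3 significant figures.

Components: v_x = 21.4 cos 23.6° = 19.61 m/s, v_y = 21.4 sin 23.6° = 8.567 m/s.
Vertical: 0 = 67.7 + 8.567 t − ½(9.8) t² ⇒ 4.900 t² − 8.567 t − 67.7 = 0.
t = [8.567 + √(73.39 + 1327)] / 9.800 = 4.693 s.
Horizontal: R = v_x · t = 19.61 × 4.693 = 92.0 m.

92.0 m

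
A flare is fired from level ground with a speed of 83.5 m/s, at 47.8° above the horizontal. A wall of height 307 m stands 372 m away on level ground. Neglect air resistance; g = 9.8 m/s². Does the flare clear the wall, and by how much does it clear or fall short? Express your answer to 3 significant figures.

No — it falls 112 m short of clearing the wall.

v_x = 83.5 cos 47.8° = 56.09 m/s; v_y0 = 83.5 sin 47.8° = 61.86 m/s.
Time to reach the wall: t = 372 / 56.09 = 6.632 s.
Height at that point: y = 61.86×6.632 − 4.900×6.632² = 194.7 m.
That is 307 − 194.7 = 112 m below the top of the wall, so the flare does not clear it.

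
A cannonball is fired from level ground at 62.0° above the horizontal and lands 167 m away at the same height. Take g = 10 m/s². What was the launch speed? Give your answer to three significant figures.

On level ground, R = v₀² sin(2θ) / g, so v₀ = √(R g / sin 2θ).
sin(2 × 62.0°) = 0.8290.
v₀ = √(167 × 10 / 0.8290) = √2014 = 44.9 m/s.

44.9 m/s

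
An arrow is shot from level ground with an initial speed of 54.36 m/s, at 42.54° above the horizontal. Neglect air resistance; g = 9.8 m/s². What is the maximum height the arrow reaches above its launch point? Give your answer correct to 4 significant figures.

68.92 m

Vertical component of launch velocity: v_y = 54.36 sin 42.54° = 36.753 m/s.
At the highest point the vertical velocity is zero, so v_y² = 2 g h_max.
h_max = (36.753)² / (2 × 9.8) = 1350.8 / 19.60 = 68.92 m.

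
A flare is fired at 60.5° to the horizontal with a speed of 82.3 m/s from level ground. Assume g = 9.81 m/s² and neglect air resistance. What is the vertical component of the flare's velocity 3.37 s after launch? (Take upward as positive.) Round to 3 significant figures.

38.6 m/s

Initial vertical component: v_y0 = 82.3 sin 60.5° = 71.63 m/s.
v_y(t) = v_y0 − g t = 71.63 − 9.81 × 3.37 = 38.6 m/s.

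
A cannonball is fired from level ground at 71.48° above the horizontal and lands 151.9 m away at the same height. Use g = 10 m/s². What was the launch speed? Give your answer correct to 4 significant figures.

On level ground, R = v₀² sin(2θ) / g, so v₀ = √(R g / sin 2θ).
sin(2 × 71.48°) = 0.6024.
v₀ = √(151.9 × 10 / 0.6024) = √2521.6 = 50.22 m/s.

50.22 m/s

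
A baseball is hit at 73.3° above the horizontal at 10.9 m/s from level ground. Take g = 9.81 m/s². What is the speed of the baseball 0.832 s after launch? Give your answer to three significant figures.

v_x = 10.9 cos 73.3° = 3.132 m/s (constant).
v_y(t) = 10.9 sin 73.3° − g t = 10.44 − 9.81 × 0.832 = 2.278 m/s.
Speed = √(v_x² + v_y²) = √(9.809 + 5.189) = 3.87 m/s.

3.87 m/s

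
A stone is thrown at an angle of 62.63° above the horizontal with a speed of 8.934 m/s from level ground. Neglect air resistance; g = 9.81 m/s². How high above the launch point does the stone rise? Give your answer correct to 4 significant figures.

3.208 m

Vertical component of launch velocity: v_y = 8.934 sin 62.63° = 7.9339 m/s.
At the highest point the vertical velocity is zero, so v_y² = 2 g h_max.
h_max = (7.9339)² / (2 × 9.81) = 62.947 / 19.62 = 3.208 m.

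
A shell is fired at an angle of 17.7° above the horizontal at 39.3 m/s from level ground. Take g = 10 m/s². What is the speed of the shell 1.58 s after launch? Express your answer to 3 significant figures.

37.6 m/s

v_x = 39.3 cos 17.7° = 37.44 m/s (constant).
v_y(t) = 39.3 sin 17.7° − g t = 11.95 − 10 × 1.58 = -3.850 m/s.
Speed = √(v_x² + v_y²) = √(1402 + 14.82) = 37.6 m/s.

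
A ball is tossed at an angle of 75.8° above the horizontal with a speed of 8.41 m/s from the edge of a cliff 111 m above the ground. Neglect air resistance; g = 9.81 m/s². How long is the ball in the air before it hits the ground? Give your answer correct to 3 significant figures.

5.66 s

Vertical component: v_y = 8.41 sin 75.8° = 8.153 m/s.
Taking up as positive with launch at y = 111 m, landing at y = 0: 0 = 111 + 8.153 t − ½(9.81) t².
Solving 4.905 t² − 8.153 t − 111 = 0 gives t = [8.153 + √(8.153² + 4·4.905·111)] / 9.810 = 5.66 s.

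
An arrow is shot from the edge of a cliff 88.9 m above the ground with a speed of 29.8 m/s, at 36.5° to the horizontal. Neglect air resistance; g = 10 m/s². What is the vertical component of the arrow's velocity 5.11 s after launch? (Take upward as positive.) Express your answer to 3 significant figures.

-33.4 m/s

Initial vertical component: v_y0 = 29.8 sin 36.5° = 17.73 m/s.
v_y(t) = v_y0 − g t = 17.73 − 10 × 5.11 = -33.4 m/s.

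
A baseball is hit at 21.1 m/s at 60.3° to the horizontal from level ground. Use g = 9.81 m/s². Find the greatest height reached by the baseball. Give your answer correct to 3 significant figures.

Vertical component of launch velocity: v_y = 21.1 sin 60.3° = 18.33 m/s.
At the highest point the vertical velocity is zero, so v_y² = 2 g h_max.
h_max = (18.33)² / (2 × 9.81) = 336.0 / 19.62 = 17.1 m.

17.1 m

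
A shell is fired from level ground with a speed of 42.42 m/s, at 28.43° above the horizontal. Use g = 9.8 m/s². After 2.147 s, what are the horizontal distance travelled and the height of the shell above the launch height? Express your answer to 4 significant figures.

v_x = 42.42 cos 28.43° = 37.304 m/s; v_y0 = 42.42 sin 28.43° = 20.196 m/s.
x = v_x t = 37.304 × 2.147 = 80.09 m.
y = v_y0 t − ½ g t² = 20.196×2.147 − 4.900×2.147² = 20.77 m.

x = 80.09 m, y = 20.77 m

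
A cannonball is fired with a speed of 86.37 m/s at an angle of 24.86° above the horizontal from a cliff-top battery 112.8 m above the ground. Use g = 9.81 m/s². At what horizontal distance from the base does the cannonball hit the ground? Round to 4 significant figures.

764.8 m

Components: v_x = 86.37 cos 24.86° = 78.367 m/s, v_y = 86.37 sin 24.86° = 36.310 m/s.
Vertical: 0 = 112.8 + 36.310 t − ½(9.81) t² ⇒ 4.905 t² − 36.310 t − 112.8 = 0.
t = [36.310 + √(1318.4 + 2213.1)] / 9.810 = 9.7591 s.
Horizontal: R = v_x · t = 78.367 × 9.7591 = 764.8 m.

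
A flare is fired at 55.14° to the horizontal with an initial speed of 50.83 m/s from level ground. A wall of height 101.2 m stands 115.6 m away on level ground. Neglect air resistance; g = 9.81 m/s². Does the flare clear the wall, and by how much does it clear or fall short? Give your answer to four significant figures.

No — it falls 12.90 m short of clearing the wall.

v_x = 50.83 cos 55.14° = 29.053 m/s; v_y0 = 50.83 sin 55.14° = 41.709 m/s.
Time to reach the wall: t = 115.6 / 29.053 = 3.9789 s.
Height at that point: y = 41.709×3.9789 − 4.905×3.9789² = 88.302 m.
That is 101.2 − 88.302 = 12.90 m below the top of the wall, so the flare does not clear it.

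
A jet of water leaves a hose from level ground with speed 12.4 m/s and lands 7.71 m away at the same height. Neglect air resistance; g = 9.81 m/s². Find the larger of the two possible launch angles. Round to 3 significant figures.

75.3°

Level-ground range: R = v₀² sin(2θ)/g ⇒ sin 2θ = R g / v₀² = 7.71×9.81/12.4² = 0.4919.
2θ = arcsin(0.4919) = 29.47° or 180° − 29.47° = 150.53°.
So θ = 14.7° or θ = 75.3°.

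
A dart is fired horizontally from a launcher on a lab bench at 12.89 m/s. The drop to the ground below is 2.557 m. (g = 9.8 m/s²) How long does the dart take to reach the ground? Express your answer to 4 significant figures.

The horizontal speed doesn't affect the fall. With v_y0 = 0, h = ½ g t².
t = √(2 × 2.557 / 9.8) = √0.52184 = 0.7224 s.

0.7224 s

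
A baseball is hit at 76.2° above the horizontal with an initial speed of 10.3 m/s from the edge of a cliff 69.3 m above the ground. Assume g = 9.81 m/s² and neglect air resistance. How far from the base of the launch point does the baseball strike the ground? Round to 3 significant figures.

12.1 m

Components: v_x = 10.3 cos 76.2° = 2.457 m/s, v_y = 10.3 sin 76.2° = 10.00 m/s.
Vertical: 0 = 69.3 + 10.00 t − ½(9.81) t² ⇒ 4.905 t² − 10.00 t − 69.3 = 0.
t = [10.00 + √(100.0 + 1360)] / 9.810 = 4.914 s.
Horizontal: R = v_x · t = 2.457 × 4.914 = 12.1 m.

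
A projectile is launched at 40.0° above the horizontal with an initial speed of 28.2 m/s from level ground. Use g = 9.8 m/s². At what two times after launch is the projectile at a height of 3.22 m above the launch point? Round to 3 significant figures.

0.187 s and 3.51 s

v_y0 = 28.2 sin 40.0° = 18.13 m/s.
Set y = v_y0 t − ½ g t² = 3.22: 4.900 t² − 18.13 t + 3.22 = 0.
t = [18.13 ± √(328.7 − 63.11)] / 9.8 = (18.13 ± 16.30) / 9.8, giving t = 0.187 s or t = 3.51 s.
So the projectile is at 3.22 m at t = 0.187 s (rising) and t = 3.51 s (falling).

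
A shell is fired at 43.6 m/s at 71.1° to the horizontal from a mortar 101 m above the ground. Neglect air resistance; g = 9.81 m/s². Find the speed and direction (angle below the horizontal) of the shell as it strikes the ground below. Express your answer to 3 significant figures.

62.3 m/s at 76.9° below the horizontal

v_x = 43.6 cos 71.1° = 14.12 m/s (constant).
|v_y| at impact = √((41.25)² + 2×9.81×101) = 60.69 m/s.
Speed = √(14.12² + 60.69²) = 62.3 m/s; angle = arctan(60.69/14.12) = 76.9° below horizontal.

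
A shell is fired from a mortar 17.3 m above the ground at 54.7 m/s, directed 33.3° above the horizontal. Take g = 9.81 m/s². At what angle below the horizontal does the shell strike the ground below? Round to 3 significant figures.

37.6°

v_x = 54.7 cos 33.3° = 45.72 m/s.
At impact |v_y| = √(v_y0² + 2 g h) = √(30.03² + 2×9.81×17.3) = 35.23 m/s.
Angle below horizontal = arctan(|v_y| / v_x) = arctan(35.23 / 45.72) = 37.6°.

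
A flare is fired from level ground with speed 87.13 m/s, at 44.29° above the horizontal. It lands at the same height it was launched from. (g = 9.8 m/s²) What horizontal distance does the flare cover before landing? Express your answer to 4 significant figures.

774.4 m

Components: v_x = 87.13 cos 44.29° = 62.369 m/s, v_y = 87.13 sin 44.29° = 60.842 m/s.
Time of flight (same landing height): t = 2 v_y / g = 2 × 60.842 / 9.8 = 12.417 s.
Range: R = v_x · t = 62.369 × 12.417 = 774.4 m.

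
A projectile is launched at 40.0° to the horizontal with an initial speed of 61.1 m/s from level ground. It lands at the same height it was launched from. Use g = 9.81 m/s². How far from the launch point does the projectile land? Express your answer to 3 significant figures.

For level ground, R = v₀² sin(2θ) / g.
sin(2 × 40.0°) = sin 80.00° = 0.9848.
R = (61.1)² × 0.9848 / 9.81 = 375 m.

375 m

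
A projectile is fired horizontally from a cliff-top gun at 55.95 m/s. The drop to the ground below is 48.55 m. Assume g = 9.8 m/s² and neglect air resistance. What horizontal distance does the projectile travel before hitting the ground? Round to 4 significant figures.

176.1 m

Initial vertical velocity is zero, so the fall time comes from h = ½ g t²: t = √(2 × 48.55 / 9.8) = 3.1477 s.
Horizontal motion is uniform at 55.95 m/s, so x = 55.95 × 3.1477 = 176.1 m.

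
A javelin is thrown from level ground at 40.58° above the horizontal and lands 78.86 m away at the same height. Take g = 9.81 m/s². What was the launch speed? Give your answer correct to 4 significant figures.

27.98 m/s

On level ground, R = v₀² sin(2θ) / g, so v₀ = √(R g / sin 2θ).
sin(2 × 40.58°) = 0.9881.
v₀ = √(78.86 × 9.81 / 0.9881) = √782.93 = 27.98 m/s.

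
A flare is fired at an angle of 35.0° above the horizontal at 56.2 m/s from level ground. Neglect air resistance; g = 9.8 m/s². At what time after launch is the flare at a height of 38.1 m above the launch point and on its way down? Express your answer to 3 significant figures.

v_y0 = 56.2 sin 35.0° = 32.23 m/s.
Set y = v_y0 t − ½ g t² = 38.1: 4.900 t² − 32.23 t + 38.1 = 0.
t = [32.23 ± √(1039 − 746.8)] / 9.8 = (32.23 ± 17.09) / 9.8, giving t = 1.54 s or t = 5.03 s.
On the way down corresponds to the larger root: t = 5.03 s.

5.03 s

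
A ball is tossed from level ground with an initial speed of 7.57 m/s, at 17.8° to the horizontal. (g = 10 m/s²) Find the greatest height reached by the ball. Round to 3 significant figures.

0.268 m

Vertical component of launch velocity: v_y = 7.57 sin 17.8° = 2.314 m/s.
At the highest point the vertical velocity is zero, so v_y² = 2 g h_max.
h_max = (2.314)² / (2 × 10) = 5.355 / 20.00 = 0.268 m.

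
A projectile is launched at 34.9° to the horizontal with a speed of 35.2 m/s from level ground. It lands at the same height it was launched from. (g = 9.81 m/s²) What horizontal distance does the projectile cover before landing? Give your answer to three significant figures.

119 m

For level ground, R = v₀² sin(2θ) / g.
sin(2 × 34.9°) = sin 69.80° = 0.9385.
R = (35.2)² × 0.9385 / 9.81 = 119 m.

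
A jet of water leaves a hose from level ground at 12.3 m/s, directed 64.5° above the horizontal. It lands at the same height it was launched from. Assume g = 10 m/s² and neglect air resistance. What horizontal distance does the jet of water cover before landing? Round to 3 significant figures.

For level ground, R = v₀² sin(2θ) / g.
sin(2 × 64.5°) = sin 129.0° = 0.7771.
R = (12.3)² × 0.7771 / 10 = 11.8 m.

11.8 m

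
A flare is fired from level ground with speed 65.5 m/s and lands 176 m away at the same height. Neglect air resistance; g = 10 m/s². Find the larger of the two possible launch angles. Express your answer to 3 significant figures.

77.9°

Level-ground range: R = v₀² sin(2θ)/g ⇒ sin 2θ = R g / v₀² = 176×10/65.5² = 0.4102.
2θ = arcsin(0.4102) = 24.22° or 180° − 24.22° = 155.78°.
So θ = 12.1° or θ = 77.9°.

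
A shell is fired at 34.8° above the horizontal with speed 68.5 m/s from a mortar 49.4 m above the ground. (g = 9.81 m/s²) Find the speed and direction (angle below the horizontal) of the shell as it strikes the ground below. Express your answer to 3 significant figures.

75.2 m/s at 41.6° below the horizontal

v_x = 68.5 cos 34.8° = 56.25 m/s (constant).
|v_y| at impact = √((39.09)² + 2×9.81×49.4) = 49.97 m/s.
Speed = √(56.25² + 49.97²) = 75.2 m/s; angle = arctan(49.97/56.25) = 41.6° below horizontal.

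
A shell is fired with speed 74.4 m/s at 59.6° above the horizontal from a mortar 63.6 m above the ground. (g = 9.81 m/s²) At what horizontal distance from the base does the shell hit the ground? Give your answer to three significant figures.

Components: v_x = 74.4 cos 59.6° = 37.65 m/s, v_y = 74.4 sin 59.6° = 64.17 m/s.
Vertical: 0 = 63.6 + 64.17 t − ½(9.81) t² ⇒ 4.905 t² − 64.17 t − 63.6 = 0.
t = [64.17 + √(4118 + 1248)] / 9.810 = 14.01 s.
Horizontal: R = v_x · t = 37.65 × 14.01 = 527 m.

527 m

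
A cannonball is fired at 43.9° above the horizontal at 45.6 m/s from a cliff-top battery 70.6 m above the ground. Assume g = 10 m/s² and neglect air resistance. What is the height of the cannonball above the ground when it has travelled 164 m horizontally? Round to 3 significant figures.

v_x = 45.6 cos 43.9° = 32.86 m/s, v_y0 = 45.6 sin 43.9° = 31.62 m/s.
Time to reach x = 164 m: t = x / v_x = 164 / 32.86 = 4.991 s.
y = 70.6 + v_y0 t − ½ g t² = 70.6 + 31.62×4.991 − 5.000×4.991² = 104 m.

104 m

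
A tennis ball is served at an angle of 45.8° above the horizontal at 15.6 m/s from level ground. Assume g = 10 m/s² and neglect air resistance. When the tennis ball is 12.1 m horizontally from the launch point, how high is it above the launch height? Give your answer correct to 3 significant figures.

v_x = 15.6 cos 45.8° = 10.88 m/s, v_y0 = 15.6 sin 45.8° = 11.18 m/s.
Time to reach x = 12.1 m: t = x / v_x = 12.1 / 10.88 = 1.112 s.
y = v_y0 t − ½ g t² = 11.18×1.112 − 5.000×1.112² = 6.25 m.

6.25 m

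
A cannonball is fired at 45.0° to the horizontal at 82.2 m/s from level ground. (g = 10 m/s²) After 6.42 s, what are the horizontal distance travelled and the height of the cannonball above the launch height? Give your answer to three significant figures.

x = 373 m, y = 167 m

v_x = 82.2 cos 45.0° = 58.12 m/s; v_y0 = 82.2 sin 45.0° = 58.12 m/s.
x = v_x t = 58.12 × 6.42 = 373 m.
y = v_y0 t − ½ g t² = 58.12×6.42 − 5.000×6.42² = 167 m.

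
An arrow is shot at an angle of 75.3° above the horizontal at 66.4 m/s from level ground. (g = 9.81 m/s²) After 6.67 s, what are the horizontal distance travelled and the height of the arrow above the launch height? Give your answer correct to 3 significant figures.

x = 112 m, y = 210 m

v_x = 66.4 cos 75.3° = 16.85 m/s; v_y0 = 66.4 sin 75.3° = 64.23 m/s.
x = v_x t = 16.85 × 6.67 = 112 m.
y = v_y0 t − ½ g t² = 64.23×6.67 − 4.905×6.67² = 210 m.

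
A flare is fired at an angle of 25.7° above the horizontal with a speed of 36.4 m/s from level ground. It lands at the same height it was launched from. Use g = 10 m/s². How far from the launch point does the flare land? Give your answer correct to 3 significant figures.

For level ground, R = v₀² sin(2θ) / g.
sin(2 × 25.7°) = sin 51.40° = 0.7815.
R = (36.4)² × 0.7815 / 10 = 104 m.

104 m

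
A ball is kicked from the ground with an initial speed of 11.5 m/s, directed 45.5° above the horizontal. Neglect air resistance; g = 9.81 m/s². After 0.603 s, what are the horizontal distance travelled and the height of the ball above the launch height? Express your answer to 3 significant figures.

v_x = 11.5 cos 45.5° = 8.060 m/s; v_y0 = 11.5 sin 45.5° = 8.202 m/s.
x = v_x t = 8.060 × 0.603 = 4.86 m.
y = v_y0 t − ½ g t² = 8.202×0.603 − 4.905×0.603² = 3.16 m.

x = 4.86 m, y = 3.16 m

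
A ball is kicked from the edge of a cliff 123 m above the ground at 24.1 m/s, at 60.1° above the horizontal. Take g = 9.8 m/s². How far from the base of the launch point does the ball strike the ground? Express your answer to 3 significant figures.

Components: v_x = 24.1 cos 60.1° = 12.01 m/s, v_y = 24.1 sin 60.1° = 20.89 m/s.
Vertical: 0 = 123 + 20.89 t − ½(9.8) t² ⇒ 4.900 t² − 20.89 t − 123 = 0.
t = [20.89 + √(436.4 + 2411)] / 9.800 = 7.577 s.
Horizontal: R = v_x · t = 12.01 × 7.577 = 91.0 m.

91.0 m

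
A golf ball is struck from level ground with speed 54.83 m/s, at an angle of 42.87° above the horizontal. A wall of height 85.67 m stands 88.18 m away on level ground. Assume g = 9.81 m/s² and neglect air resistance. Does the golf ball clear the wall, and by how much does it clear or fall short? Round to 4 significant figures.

No — it falls 27.43 m short of clearing the wall.

v_x = 54.83 cos 42.87° = 40.185 m/s; v_y0 = 54.83 sin 42.87° = 37.303 m/s.
Time to reach the wall: t = 88.18 / 40.185 = 2.1944 s.
Height at that point: y = 37.303×2.1944 − 4.905×2.1944² = 58.238 m.
That is 85.67 − 58.238 = 27.43 m below the top of the wall, so the golf ball does not clear it.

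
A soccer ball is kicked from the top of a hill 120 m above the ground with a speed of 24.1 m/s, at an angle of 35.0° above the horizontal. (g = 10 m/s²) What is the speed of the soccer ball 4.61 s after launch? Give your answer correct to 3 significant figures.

v_x = 24.1 cos 35.0° = 19.74 m/s (constant).
v_y(t) = 24.1 sin 35.0° − g t = 13.82 − 10 × 4.61 = -32.28 m/s.
Speed = √(v_x² + v_y²) = √(389.7 + 1042) = 37.8 m/s.

37.8 m/s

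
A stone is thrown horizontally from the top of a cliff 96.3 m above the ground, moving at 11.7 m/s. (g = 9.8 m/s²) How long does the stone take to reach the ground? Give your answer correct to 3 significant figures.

4.43 s

The horizontal speed doesn't affect the fall. With v_y0 = 0, h = ½ g t².
t = √(2 × 96.3 / 9.8) = √19.65 = 4.43 s.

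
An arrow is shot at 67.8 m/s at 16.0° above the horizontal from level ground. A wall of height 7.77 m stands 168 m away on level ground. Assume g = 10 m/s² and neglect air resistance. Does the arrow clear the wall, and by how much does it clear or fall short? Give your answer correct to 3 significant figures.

v_x = 67.8 cos 16.0° = 65.17 m/s; v_y0 = 67.8 sin 16.0° = 18.69 m/s.
Time to reach the wall: t = 168 / 65.17 = 2.578 s.
Height at that point: y = 18.69×2.578 − 5.000×2.578² = 14.95 m.
That is 14.95 − 7.77 = 7.18 m above the top of the wall, so the arrow clears it.

Yes — it clears the wall by 7.18 m.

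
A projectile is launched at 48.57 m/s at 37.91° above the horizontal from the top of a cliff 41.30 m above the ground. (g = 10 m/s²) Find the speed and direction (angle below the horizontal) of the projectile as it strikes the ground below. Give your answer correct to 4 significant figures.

v_x = 48.57 cos 37.91° = 38.321 m/s (constant).
|v_y| at impact = √((29.843)² + 2×10×41.30) = 41.432 m/s.
Speed = √(38.321² + 41.432²) = 56.44 m/s; angle = arctan(41.432/38.321) = 47.23° below horizontal.

56.44 m/s at 47.23° below the horizontal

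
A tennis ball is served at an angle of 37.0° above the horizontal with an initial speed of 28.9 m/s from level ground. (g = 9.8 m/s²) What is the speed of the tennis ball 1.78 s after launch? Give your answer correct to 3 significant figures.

23.1 m/s

v_x = 28.9 cos 37.0° = 23.08 m/s (constant).
v_y(t) = 28.9 sin 37.0° − g t = 17.39 − 9.8 × 1.78 = -0.05400 m/s.
Speed = √(v_x² + v_y²) = √(532.7 + 0.002916) = 23.1 m/s.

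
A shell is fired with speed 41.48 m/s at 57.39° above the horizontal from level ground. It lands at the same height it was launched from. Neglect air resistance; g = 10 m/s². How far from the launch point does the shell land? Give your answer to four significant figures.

156.2 m

Components: v_x = 41.48 cos 57.39° = 22.354 m/s, v_y = 41.48 sin 57.39° = 34.941 m/s.
Time of flight (same landing height): t = 2 v_y / g = 2 × 34.941 / 10 = 6.9882 s.
Range: R = v_x · t = 22.354 × 6.9882 = 156.2 m.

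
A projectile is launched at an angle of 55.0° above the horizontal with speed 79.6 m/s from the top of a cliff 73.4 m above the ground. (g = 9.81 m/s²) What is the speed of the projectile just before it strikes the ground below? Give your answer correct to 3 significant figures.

88.2 m/s

v_x = 79.6 cos 55.0° = 45.66 m/s is unchanged throughout.
For the vertical component, v_y² = v_y0² + 2 g h = (65.20)² + 2×9.81×73.4 = 5691, so |v_y| = 75.44 m/s.
Impact speed = √(v_x² + v_y²) = √(2085 + 5691) = 88.2 m/s.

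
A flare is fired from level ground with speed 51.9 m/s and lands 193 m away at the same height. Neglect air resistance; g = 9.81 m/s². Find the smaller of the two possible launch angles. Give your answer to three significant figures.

Level-ground range: R = v₀² sin(2θ)/g ⇒ sin 2θ = R g / v₀² = 193×9.81/51.9² = 0.7029.
2θ = arcsin(0.7029) = 44.66° or 180° − 44.66° = 135.34°.
So θ = 22.3° or θ = 67.7°.

22.3°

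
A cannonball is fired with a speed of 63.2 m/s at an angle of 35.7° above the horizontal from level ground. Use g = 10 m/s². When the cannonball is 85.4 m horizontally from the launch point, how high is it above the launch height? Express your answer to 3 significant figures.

v_x = 63.2 cos 35.7° = 51.32 m/s, v_y0 = 63.2 sin 35.7° = 36.88 m/s.
Time to reach x = 85.4 m: t = x / v_x = 85.4 / 51.32 = 1.664 s.
y = v_y0 t − ½ g t² = 36.88×1.664 − 5.000×1.664² = 47.5 m.

47.5 m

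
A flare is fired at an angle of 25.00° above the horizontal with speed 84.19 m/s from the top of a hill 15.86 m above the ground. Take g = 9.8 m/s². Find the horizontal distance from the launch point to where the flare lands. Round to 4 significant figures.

Components: v_x = 84.19 cos 25.00° = 76.302 m/s, v_y = 84.19 sin 25.00° = 35.580 m/s.
Vertical: 0 = 15.86 + 35.580 t − ½(9.8) t² ⇒ 4.900 t² − 35.580 t − 15.86 = 0.
t = [35.580 + √(1265.9 + 310.86)] / 9.800 = 7.6825 s.
Horizontal: R = v_x · t = 76.302 × 7.6825 = 586.2 m.

586.2 m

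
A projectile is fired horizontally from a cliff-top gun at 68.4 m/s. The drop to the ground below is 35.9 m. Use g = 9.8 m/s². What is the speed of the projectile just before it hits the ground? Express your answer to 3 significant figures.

73.4 m/s

Fall time: t = √(2 × 35.9 / 9.8) = 2.707 s.
At impact: v_x = 68.4 m/s (unchanged), v_y = g t = 9.8 × 2.707 = 26.53 m/s.
Speed = √(v_x² + v_y²) = √(4679 + 703.8) = 73.4 m/s.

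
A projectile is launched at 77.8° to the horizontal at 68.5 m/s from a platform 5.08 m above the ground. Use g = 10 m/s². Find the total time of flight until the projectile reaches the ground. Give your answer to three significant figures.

Vertical component: v_y = 68.5 sin 77.8° = 66.95 m/s.
Taking up as positive with launch at y = 5.08 m, landing at y = 0: 0 = 5.08 + 66.95 t − ½(10) t².
Solving 5.000 t² − 66.95 t − 5.08 = 0 gives t = [66.95 + √(66.95² + 4·5.000·5.08)] / 10.00 = 13.5 s.

13.5 s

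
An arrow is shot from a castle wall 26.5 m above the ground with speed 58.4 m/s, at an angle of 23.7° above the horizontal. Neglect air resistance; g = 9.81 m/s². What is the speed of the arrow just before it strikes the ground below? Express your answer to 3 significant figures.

v_x = 58.4 cos 23.7° = 53.47 m/s is unchanged throughout.
For the vertical component, v_y² = v_y0² + 2 g h = (23.47)² + 2×9.81×26.5 = 1071, so |v_y| = 32.73 m/s.
Impact speed = √(v_x² + v_y²) = √(2859 + 1071) = 62.7 m/s.

62.7 m/s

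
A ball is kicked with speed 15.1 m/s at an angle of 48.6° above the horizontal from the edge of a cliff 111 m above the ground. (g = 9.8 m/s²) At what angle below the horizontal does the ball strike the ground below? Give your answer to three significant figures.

78.2°

v_x = 15.1 cos 48.6° = 9.986 m/s.
At impact |v_y| = √(v_y0² + 2 g h) = √(11.33² + 2×9.8×111) = 48.00 m/s.
Angle below horizontal = arctan(|v_y| / v_x) = arctan(48.00 / 9.986) = 78.2°.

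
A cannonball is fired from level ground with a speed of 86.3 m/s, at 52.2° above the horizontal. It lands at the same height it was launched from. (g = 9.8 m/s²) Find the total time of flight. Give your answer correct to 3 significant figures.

Vertical component: v_y = 86.3 sin 52.2° = 68.19 m/s.
For a projectile landing at launch height, time of flight is t = 2 v_y / g = 2 × 68.19 / 9.8 = 13.9 s.

13.9 s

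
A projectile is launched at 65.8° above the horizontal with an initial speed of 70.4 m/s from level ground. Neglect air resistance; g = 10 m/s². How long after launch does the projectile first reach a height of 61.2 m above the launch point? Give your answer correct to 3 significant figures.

1.04 s

v_y0 = 70.4 sin 65.8° = 64.21 m/s.
Set y = v_y0 t − ½ g t² = 61.2: 5.000 t² − 64.21 t + 61.2 = 0.
t = [64.21 ± √(4123 − 1224)] / 10 = (64.21 ± 53.84) / 10, giving t = 1.04 s or t = 11.8 s.
The projectile is on the way up at the first time, so t = 1.04 s.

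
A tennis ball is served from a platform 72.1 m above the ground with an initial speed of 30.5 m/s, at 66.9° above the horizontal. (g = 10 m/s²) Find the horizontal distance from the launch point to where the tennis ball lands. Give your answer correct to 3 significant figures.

90.1 m

Components: v_x = 30.5 cos 66.9° = 11.97 m/s, v_y = 30.5 sin 66.9° = 28.05 m/s.
Vertical: 0 = 72.1 + 28.05 t − ½(10) t² ⇒ 5.000 t² − 28.05 t − 72.1 = 0.
t = [28.05 + √(786.8 + 1442)] / 10.00 = 7.526 s.
Horizontal: R = v_x · t = 11.97 × 7.526 = 90.1 m.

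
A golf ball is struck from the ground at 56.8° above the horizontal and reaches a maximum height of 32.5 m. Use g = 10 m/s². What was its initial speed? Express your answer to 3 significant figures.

At maximum height v_y = 0, so (v₀ sin θ)² = 2 g H.
v₀ sin 56.8° = √(2 × 10 × 32.5) = 25.50 m/s.
v₀ = 25.50 / sin 56.8° = 25.50 / 0.8368 = 30.5 m/s.

30.5 m/s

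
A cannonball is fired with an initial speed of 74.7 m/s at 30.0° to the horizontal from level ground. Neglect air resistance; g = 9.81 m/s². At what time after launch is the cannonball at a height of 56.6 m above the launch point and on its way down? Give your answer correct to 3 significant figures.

v_y0 = 74.7 sin 30.0° = 37.35 m/s.
Set y = v_y0 t − ½ g t² = 56.6: 4.905 t² − 37.35 t + 56.6 = 0.
t = [37.35 ± √(1395 − 1110)] / 9.81 = (37.35 ± 16.88) / 9.81, giving t = 2.09 s or t = 5.53 s.
On the way down corresponds to the larger root: t = 5.53 s.

5.53 s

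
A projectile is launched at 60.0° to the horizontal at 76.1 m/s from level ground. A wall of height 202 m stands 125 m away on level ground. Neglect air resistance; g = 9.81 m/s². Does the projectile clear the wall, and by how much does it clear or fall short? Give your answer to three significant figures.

v_x = 76.1 cos 60.0° = 38.05 m/s; v_y0 = 76.1 sin 60.0° = 65.90 m/s.
Time to reach the wall: t = 125 / 38.05 = 3.285 s.
Height at that point: y = 65.90×3.285 − 4.905×3.285² = 163.6 m.
That is 202 − 163.6 = 38.4 m below the top of the wall, so the projectile does not clear it.

No — it falls 38.4 m short of clearing the wall.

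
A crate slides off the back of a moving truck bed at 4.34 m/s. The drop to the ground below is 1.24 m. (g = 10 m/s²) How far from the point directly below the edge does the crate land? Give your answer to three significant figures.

Initial vertical velocity is zero, so the fall time comes from h = ½ g t²: t = √(2 × 1.24 / 10) = 0.4980 s.
Horizontal motion is uniform at 4.34 m/s, so x = 4.34 × 0.4980 = 2.16 m.

2.16 m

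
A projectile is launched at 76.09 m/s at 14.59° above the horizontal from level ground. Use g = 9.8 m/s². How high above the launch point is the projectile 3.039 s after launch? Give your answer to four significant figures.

v_y0 = 76.09 sin 14.59° = 19.167 m/s.
y(t) = v_y0 t − ½ g t² = 19.167×3.039 − 4.900×3.039² = 12.99 m.

12.99 m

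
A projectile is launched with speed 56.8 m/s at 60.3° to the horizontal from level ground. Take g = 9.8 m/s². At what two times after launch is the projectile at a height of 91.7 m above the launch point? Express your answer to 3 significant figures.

2.46 s and 7.61 s

v_y0 = 56.8 sin 60.3° = 49.34 m/s.
Set y = v_y0 t − ½ g t² = 91.7: 4.900 t² − 49.34 t + 91.7 = 0.
t = [49.34 ± √(2434 − 1797)] / 9.8 = (49.34 ± 25.24) / 9.8, giving t = 2.46 s or t = 7.61 s.
So the projectile is at 91.7 m at t = 2.46 s (rising) and t = 7.61 s (falling).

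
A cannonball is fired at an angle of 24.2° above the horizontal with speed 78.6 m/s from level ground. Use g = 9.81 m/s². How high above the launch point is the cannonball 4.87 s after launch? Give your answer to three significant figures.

v_y0 = 78.6 sin 24.2° = 32.22 m/s.
y(t) = v_y0 t − ½ g t² = 32.22×4.87 − 4.905×4.87² = 40.6 m.

40.6 m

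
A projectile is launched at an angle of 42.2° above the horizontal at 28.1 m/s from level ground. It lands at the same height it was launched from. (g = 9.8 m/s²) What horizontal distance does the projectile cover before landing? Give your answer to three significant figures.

80.2 m

Components: v_x = 28.1 cos 42.2° = 20.82 m/s, v_y = 28.1 sin 42.2° = 18.88 m/s.
Time of flight (same landing height): t = 2 v_y / g = 2 × 18.88 / 9.8 = 3.853 s.
Range: R = v_x · t = 20.82 × 3.853 = 80.2 m.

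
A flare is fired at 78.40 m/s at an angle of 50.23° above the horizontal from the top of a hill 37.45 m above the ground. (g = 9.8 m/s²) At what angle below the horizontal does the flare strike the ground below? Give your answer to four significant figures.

52.80°

v_x = 78.40 cos 50.23° = 50.153 m/s.
At impact |v_y| = √(v_y0² + 2 g h) = √(60.260² + 2×9.8×37.45) = 66.070 m/s.
Angle below horizontal = arctan(|v_y| / v_x) = arctan(66.070 / 50.153) = 52.80°.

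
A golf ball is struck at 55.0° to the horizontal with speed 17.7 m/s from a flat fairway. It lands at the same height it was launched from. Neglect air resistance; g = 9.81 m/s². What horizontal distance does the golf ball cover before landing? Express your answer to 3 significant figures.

For level ground, R = v₀² sin(2θ) / g.
sin(2 × 55.0°) = sin 110.0° = 0.9397.
R = (17.7)² × 0.9397 / 9.81 = 30.0 m.

30.0 m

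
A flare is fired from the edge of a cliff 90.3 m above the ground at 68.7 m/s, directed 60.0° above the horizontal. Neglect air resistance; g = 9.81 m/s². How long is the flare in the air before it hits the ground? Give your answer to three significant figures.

13.5 s

Vertical component: v_y = 68.7 sin 60.0° = 59.50 m/s.
Taking up as positive with launch at y = 90.3 m, landing at y = 0: 0 = 90.3 + 59.50 t − ½(9.81) t².
Solving 4.905 t² − 59.50 t − 90.3 = 0 gives t = [59.50 + √(59.50² + 4·4.905·90.3)] / 9.810 = 13.5 s.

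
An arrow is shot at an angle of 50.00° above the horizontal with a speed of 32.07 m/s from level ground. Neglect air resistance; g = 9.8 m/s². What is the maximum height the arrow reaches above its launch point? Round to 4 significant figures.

Vertical component of launch velocity: v_y = 32.07 sin 50.00° = 24.567 m/s.
At the highest point the vertical velocity is zero, so v_y² = 2 g h_max.
h_max = (24.567)² / (2 × 9.8) = 603.54 / 19.60 = 30.79 m.

30.79 m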